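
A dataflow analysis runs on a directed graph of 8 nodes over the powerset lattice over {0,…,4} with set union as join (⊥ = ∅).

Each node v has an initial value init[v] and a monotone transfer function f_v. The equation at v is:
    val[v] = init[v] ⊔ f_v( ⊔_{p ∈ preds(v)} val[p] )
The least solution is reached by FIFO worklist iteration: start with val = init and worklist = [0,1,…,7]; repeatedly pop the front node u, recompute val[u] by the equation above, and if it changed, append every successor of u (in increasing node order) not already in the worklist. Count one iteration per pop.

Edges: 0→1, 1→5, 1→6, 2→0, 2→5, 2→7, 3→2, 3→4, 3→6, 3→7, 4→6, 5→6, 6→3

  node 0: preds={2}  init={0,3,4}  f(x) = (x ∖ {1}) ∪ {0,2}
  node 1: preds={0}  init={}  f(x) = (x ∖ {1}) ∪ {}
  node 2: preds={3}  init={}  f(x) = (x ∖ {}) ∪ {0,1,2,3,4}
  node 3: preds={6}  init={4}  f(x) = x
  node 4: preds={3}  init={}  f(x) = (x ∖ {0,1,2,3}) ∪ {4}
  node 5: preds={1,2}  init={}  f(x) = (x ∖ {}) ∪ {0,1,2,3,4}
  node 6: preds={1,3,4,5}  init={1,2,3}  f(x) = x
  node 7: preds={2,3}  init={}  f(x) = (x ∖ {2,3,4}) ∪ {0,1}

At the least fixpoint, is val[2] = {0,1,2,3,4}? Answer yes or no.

Iteration log — 15 steps:
  step 1. node 0  ⊔preds={}  new={0,2,3,4}  old={0,3,4}  +wl: 
  step 2. node 1  ⊔preds={0,2,3,4}  new={0,2,3,4}  old={}  +wl: 
  step 3. node 2  ⊔preds={4}  new={0,1,2,3,4}  old={}  +wl: 0
  step 4. node 3  ⊔preds={1,2,3}  new={1,2,3,4}  old={4}  +wl: 2
  step 5. node 4  ⊔preds={1,2,3,4}  new={4}  old={}  +wl: 
  step 6. node 5  ⊔preds={0,1,2,3,4}  new={0,1,2,3,4}  old={}  +wl: 
  step 7. node 6  ⊔preds={0,1,2,3,4}  new={0,1,2,3,4}  old={1,2,3}  +wl: 3
  step 8. node 7  ⊔preds={0,1,2,3,4}  new={0,1}  old={}  +wl: 
  step 9. node 0  ⊔preds={0,1,2,3,4}  new={0,2,3,4}  stable
  step 10. node 2  ⊔preds={1,2,3,4}  new={0,1,2,3,4}  stable
  step 11. node 3  ⊔preds={0,1,2,3,4}  new={0,1,2,3,4}  old={1,2,3,4}  +wl: 2,4,6,7
  step 12. node 2  ⊔preds={0,1,2,3,4}  new={0,1,2,3,4}  stable
  step 13. node 4  ⊔preds={0,1,2,3,4}  new={4}  stable
  step 14. node 6  ⊔preds={0,1,2,3,4}  new={0,1,2,3,4}  stable
  step 15. node 7  ⊔preds={0,1,2,3,4}  new={0,1}  stable

Least fixpoint reached:
  node 0: {0,2,3,4}
  node 1: {0,2,3,4}
  node 2: {0,1,2,3,4}
  node 3: {0,1,2,3,4}
  node 4: {4}
  node 5: {0,1,2,3,4}
  node 6: {0,1,2,3,4}
  node 7: {0,1}

yes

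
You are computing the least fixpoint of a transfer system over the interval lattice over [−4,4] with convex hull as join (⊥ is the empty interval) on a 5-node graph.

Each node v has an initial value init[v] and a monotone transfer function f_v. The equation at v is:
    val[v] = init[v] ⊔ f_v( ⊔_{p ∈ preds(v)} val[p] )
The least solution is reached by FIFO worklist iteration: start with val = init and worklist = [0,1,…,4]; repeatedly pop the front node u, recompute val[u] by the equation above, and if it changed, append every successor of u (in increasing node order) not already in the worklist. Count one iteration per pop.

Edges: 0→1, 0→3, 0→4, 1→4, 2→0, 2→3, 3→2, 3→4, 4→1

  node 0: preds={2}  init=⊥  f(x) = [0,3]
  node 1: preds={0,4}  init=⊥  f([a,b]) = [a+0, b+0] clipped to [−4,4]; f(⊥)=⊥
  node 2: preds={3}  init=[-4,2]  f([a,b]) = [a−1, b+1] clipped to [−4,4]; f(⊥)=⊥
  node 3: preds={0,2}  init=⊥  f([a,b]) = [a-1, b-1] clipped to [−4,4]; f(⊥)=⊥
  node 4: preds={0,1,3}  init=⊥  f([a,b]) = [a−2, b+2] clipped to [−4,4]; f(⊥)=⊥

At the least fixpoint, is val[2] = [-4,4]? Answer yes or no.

Worklist (10 pops):
  #1 pop 0: in=[-4,2] → [0,3] (was ⊥); enqueue []
  #2 pop 1: in=[0,3] → [0,3] (was ⊥); enqueue []
  #3 pop 2: in=⊥ → [-4,2] (no change)
  #4 pop 3: in=[-4,3] → [-4,2] (was ⊥); enqueue [2]
  #5 pop 4: in=[-4,3] → [-4,4] (was ⊥); enqueue [1]
  #6 pop 2: in=[-4,2] → [-4,3] (was [-4,2]); enqueue [0,3]
  #7 pop 1: in=[-4,4] → [-4,4] (was [0,3]); enqueue [4]
  #8 pop 0: in=[-4,3] → [0,3] (no change)
  #9 pop 3: in=[-4,3] → [-4,2] (no change)
  #10 pop 4: in=[-4,4] → [-4,4] (no change)

Fixpoint:
  val[0] = [0,3]
  val[1] = [-4,4]
  val[2] = [-4,3]
  val[3] = [-4,2]
  val[4] = [-4,4]

no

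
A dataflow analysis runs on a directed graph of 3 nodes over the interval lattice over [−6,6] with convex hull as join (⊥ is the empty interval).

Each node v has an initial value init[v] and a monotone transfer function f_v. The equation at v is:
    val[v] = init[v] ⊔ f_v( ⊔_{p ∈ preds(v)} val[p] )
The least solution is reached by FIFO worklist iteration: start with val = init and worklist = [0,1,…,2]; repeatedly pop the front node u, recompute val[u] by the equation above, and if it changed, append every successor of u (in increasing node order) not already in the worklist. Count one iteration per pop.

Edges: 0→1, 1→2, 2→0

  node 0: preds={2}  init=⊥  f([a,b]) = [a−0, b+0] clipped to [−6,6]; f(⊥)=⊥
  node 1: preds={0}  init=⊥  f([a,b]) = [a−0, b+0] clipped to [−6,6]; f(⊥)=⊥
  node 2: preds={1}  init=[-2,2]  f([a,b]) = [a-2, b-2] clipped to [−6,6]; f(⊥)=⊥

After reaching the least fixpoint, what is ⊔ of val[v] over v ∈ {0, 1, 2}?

Trace (9 dequeues):
  [1] u=0 | in [-2,2] | out [-2,2] | prev ⊥ | push {}
  [2] u=1 | in [-2,2] | out [-2,2] | prev ⊥ | push {}
  [3] u=2 | in [-2,2] | out [-4,2] | prev [-2,2] | push {0}
  [4] u=0 | in [-4,2] | out [-4,2] | prev [-2,2] | push {1}
  [5] u=1 | in [-4,2] | out [-4,2] | prev [-2,2] | push {2}
  [6] u=2 | in [-4,2] | out [-6,2] | prev [-4,2] | push {0}
  [7] u=0 | in [-6,2] | out [-6,2] | prev [-4,2] | push {1}
  [8] u=1 | in [-6,2] | out [-6,2] | prev [-4,2] | push {2}
  [9] u=2 | in [-6,2] | out [-6,2] | ==

Converged values:
  [0] [-6,2]
  [1] [-6,2]
  [2] [-6,2]

[-6,2]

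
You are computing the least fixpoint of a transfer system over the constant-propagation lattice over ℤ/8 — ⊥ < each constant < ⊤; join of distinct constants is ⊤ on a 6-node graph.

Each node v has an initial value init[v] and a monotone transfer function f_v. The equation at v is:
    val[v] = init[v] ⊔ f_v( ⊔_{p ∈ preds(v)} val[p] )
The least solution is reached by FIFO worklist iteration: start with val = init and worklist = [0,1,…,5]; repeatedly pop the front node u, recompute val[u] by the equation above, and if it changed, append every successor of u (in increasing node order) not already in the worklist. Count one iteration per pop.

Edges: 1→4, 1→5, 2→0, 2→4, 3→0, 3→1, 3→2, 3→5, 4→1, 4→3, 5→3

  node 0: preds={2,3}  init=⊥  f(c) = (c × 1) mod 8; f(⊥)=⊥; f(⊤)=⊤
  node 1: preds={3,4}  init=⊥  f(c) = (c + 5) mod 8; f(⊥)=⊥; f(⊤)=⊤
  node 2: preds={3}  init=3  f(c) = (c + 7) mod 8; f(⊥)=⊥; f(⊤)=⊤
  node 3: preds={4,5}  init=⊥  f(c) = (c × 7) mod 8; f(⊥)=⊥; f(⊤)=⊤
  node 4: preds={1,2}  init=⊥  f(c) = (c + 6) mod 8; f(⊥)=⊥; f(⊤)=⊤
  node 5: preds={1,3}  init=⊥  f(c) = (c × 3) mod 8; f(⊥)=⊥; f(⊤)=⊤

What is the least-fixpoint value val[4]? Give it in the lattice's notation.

Worklist (19 pops):
  #1 pop 0: in=3 → 3 (was ⊥); enqueue []
  #2 pop 1: in=⊥ → ⊥ (no change)
  #3 pop 2: in=⊥ → 3 (no change)
  #4 pop 3: in=⊥ → ⊥ (no change)
  #5 pop 4: in=3 → 1 (was ⊥); enqueue [1,3]
  #6 pop 5: in=⊥ → ⊥ (no change)
  #7 pop 1: in=1 → 6 (was ⊥); enqueue [4,5]
  #8 pop 3: in=1 → 7 (was ⊥); enqueue [0,1,2]
  #9 pop 4: in=⊤ → ⊤ (was 1); enqueue [3]
  #10 pop 5: in=⊤ → ⊤ (was ⊥); enqueue []
  #11 pop 0: in=⊤ → ⊤ (was 3); enqueue []
  #12 pop 1: in=⊤ → ⊤ (was 6); enqueue [4,5]
  #13 pop 2: in=7 → ⊤ (was 3); enqueue [0]
  #14 pop 3: in=⊤ → ⊤ (was 7); enqueue [1,2]
  #15 pop 4: in=⊤ → ⊤ (no change)
  #16 pop 5: in=⊤ → ⊤ (no change)
  #17 pop 0: in=⊤ → ⊤ (no change)
  #18 pop 1: in=⊤ → ⊤ (no change)
  #19 pop 2: in=⊤ → ⊤ (no change)

Fixpoint:
  val[0] = ⊤
  val[1] = ⊤
  val[2] = ⊤
  val[3] = ⊤
  val[4] = ⊤
  val[5] = ⊤

⊤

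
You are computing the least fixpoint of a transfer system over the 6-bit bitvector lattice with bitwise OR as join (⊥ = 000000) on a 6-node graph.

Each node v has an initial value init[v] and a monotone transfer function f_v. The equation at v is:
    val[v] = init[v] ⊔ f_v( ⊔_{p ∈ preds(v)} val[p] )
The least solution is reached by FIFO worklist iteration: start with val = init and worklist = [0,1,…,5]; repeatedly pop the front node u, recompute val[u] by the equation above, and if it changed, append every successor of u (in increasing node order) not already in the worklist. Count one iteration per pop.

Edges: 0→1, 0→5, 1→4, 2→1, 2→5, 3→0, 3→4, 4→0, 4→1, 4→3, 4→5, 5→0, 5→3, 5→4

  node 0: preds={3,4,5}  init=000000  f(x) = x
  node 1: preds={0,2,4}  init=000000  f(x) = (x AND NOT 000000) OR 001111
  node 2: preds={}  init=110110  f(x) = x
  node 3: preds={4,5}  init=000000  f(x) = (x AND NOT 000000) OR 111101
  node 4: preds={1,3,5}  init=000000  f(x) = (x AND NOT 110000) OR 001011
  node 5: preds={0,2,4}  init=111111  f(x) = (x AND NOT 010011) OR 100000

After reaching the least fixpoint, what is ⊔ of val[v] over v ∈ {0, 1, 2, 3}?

Trace (9 dequeues):
  [1] u=0 | in 111111 | out 111111 | prev 000000 | push {}
  [2] u=1 | in 111111 | out 111111 | prev 000000 | push {}
  [3] u=2 | in 000000 | out 110110 | ==
  [4] u=3 | in 111111 | out 111111 | prev 000000 | push {0}
  [5] u=4 | in 111111 | out 001111 | prev 000000 | push {1,3}
  [6] u=5 | in 111111 | out 111111 | ==
  [7] u=0 | in 111111 | out 111111 | ==
  [8] u=1 | in 111111 | out 111111 | ==
  [9] u=3 | in 111111 | out 111111 | ==

Converged values:
  [0] 111111
  [1] 111111
  [2] 110110
  [3] 111111
  [4] 001111
  [5] 111111

111111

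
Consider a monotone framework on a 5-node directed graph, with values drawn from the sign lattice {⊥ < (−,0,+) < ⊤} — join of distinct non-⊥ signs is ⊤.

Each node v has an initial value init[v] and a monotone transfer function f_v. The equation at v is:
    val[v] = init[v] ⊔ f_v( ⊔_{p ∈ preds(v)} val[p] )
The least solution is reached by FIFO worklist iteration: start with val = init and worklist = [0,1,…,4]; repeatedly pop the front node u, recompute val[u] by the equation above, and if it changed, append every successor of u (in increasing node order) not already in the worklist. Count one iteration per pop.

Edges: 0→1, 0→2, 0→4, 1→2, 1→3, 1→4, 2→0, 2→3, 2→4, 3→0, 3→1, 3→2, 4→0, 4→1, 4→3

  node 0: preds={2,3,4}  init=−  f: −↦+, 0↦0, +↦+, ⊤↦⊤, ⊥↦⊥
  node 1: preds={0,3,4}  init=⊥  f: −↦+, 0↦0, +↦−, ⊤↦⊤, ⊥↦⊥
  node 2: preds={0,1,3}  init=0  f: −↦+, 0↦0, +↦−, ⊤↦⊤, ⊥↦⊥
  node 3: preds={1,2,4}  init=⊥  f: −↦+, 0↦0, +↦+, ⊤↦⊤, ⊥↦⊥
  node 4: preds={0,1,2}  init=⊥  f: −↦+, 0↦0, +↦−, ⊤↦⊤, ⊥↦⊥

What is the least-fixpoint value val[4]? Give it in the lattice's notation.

⊤

Trace (9 dequeues):
  [1] u=0 | in 0 | out ⊤ | prev − | push {}
  [2] u=1 | in ⊤ | out ⊤ | prev ⊥ | push {}
  [3] u=2 | in ⊤ | out ⊤ | prev 0 | push {0}
  [4] u=3 | in ⊤ | out ⊤ | prev ⊥ | push {1,2}
  [5] u=4 | in ⊤ | out ⊤ | prev ⊥ | push {3}
  [6] u=0 | in ⊤ | out ⊤ | ==
  [7] u=1 | in ⊤ | out ⊤ | ==
  [8] u=2 | in ⊤ | out ⊤ | ==
  [9] u=3 | in ⊤ | out ⊤ | ==

Converged values:
  [0] ⊤
  [1] ⊤
  [2] ⊤
  [3] ⊤
  [4] ⊤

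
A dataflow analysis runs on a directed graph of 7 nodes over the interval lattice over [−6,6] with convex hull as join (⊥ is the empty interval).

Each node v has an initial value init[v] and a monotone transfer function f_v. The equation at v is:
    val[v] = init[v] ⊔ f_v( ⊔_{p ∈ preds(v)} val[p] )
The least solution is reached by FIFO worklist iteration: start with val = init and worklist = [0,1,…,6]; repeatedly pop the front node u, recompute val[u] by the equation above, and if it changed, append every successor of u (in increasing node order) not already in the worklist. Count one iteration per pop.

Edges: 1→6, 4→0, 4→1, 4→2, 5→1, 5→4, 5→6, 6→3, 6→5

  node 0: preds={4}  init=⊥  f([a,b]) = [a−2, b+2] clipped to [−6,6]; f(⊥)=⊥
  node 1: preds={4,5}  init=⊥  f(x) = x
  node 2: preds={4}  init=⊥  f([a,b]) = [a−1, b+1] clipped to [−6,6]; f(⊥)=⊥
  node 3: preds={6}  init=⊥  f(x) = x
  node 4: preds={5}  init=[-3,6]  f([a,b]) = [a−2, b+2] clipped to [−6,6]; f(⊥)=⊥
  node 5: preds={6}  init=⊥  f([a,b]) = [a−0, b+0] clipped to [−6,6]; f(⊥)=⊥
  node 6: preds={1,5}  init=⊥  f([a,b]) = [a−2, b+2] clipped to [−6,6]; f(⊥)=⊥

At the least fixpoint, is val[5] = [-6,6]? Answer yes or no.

Trace (20 dequeues):
  [1] u=0 | in [-3,6] | out [-5,6] | prev ⊥ | push {}
  [2] u=1 | in [-3,6] | out [-3,6] | prev ⊥ | push {}
  [3] u=2 | in [-3,6] | out [-4,6] | prev ⊥ | push {}
  [4] u=3 | in ⊥ | out ⊥ | ==
  [5] u=4 | in ⊥ | out [-3,6] | ==
  [6] u=5 | in ⊥ | out ⊥ | ==
  [7] u=6 | in [-3,6] | out [-5,6] | prev ⊥ | push {3,5}
  [8] u=3 | in [-5,6] | out [-5,6] | prev ⊥ | push {}
  [9] u=5 | in [-5,6] | out [-5,6] | prev ⊥ | push {1,4,6}
  [10] u=1 | in [-5,6] | out [-5,6] | prev [-3,6] | push {}
  [11] u=4 | in [-5,6] | out [-6,6] | prev [-3,6] | push {0,1,2}
  [12] u=6 | in [-5,6] | out [-6,6] | prev [-5,6] | push {3,5}
  [13] u=0 | in [-6,6] | out [-6,6] | prev [-5,6] | push {}
  [14] u=1 | in [-6,6] | out [-6,6] | prev [-5,6] | push {6}
  [15] u=2 | in [-6,6] | out [-6,6] | prev [-4,6] | push {}
  [16] u=3 | in [-6,6] | out [-6,6] | prev [-5,6] | push {}
  [17] u=5 | in [-6,6] | out [-6,6] | prev [-5,6] | push {1,4}
  [18] u=6 | in [-6,6] | out [-6,6] | ==
  [19] u=1 | in [-6,6] | out [-6,6] | ==
  [20] u=4 | in [-6,6] | out [-6,6] | ==

Converged values:
  [0] [-6,6]
  [1] [-6,6]
  [2] [-6,6]
  [3] [-6,6]
  [4] [-6,6]
  [5] [-6,6]
  [6] [-6,6]

yes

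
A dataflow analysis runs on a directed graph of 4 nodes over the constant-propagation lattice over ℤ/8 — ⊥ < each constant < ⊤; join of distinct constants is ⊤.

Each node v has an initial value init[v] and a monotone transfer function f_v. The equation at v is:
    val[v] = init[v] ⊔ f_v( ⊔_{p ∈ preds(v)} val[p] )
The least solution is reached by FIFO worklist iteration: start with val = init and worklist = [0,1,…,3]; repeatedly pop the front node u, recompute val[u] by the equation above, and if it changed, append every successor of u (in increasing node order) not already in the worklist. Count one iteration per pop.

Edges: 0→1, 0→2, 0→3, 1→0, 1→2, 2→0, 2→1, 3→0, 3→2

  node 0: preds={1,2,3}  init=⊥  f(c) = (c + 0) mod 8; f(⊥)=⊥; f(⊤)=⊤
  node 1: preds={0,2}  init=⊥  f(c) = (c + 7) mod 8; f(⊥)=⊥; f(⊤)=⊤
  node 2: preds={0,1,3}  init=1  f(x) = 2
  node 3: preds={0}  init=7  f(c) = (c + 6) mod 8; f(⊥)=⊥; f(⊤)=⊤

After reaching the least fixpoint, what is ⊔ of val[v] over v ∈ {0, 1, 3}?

Iteration log — 7 steps:
  step 1. node 0  ⊔preds=⊤  new=⊤  old=⊥  +wl: 
  step 2. node 1  ⊔preds=⊤  new=⊤  old=⊥  +wl: 0
  step 3. node 2  ⊔preds=⊤  new=⊤  old=1  +wl: 1
  step 4. node 3  ⊔preds=⊤  new=⊤  old=7  +wl: 2
  step 5. node 0  ⊔preds=⊤  new=⊤  stable
  step 6. node 1  ⊔preds=⊤  new=⊤  stable
  step 7. node 2  ⊔preds=⊤  new=⊤  stable

Least fixpoint reached:
  node 0: ⊤
  node 1: ⊤
  node 2: ⊤
  node 3: ⊤

⊤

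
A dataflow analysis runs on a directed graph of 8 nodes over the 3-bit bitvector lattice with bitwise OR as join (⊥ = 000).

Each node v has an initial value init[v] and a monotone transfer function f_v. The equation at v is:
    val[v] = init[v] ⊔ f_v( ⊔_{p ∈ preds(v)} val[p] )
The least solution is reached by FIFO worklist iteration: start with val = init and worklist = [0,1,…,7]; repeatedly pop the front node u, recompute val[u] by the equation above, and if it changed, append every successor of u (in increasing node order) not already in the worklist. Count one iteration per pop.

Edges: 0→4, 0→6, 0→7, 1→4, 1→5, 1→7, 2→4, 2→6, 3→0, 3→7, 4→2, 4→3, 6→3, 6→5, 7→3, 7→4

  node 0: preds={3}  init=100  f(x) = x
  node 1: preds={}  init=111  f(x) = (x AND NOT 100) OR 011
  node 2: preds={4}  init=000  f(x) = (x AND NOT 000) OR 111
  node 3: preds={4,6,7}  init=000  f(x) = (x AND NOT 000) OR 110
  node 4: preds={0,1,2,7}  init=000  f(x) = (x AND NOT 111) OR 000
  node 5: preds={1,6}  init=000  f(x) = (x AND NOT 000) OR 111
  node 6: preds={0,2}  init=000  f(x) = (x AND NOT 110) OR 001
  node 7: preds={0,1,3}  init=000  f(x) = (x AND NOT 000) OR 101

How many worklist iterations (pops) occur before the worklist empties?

18

Trace (18 dequeues):
  [1] u=0 | in 000 | out 100 | ==
  [2] u=1 | in 000 | out 111 | ==
  [3] u=2 | in 000 | out 111 | prev 000 | push {}
  [4] u=3 | in 000 | out 110 | prev 000 | push {0}
  [5] u=4 | in 111 | out 000 | ==
  [6] u=5 | in 111 | out 111 | prev 000 | push {}
  [7] u=6 | in 111 | out 001 | prev 000 | push {3,5}
  [8] u=7 | in 111 | out 111 | prev 000 | push {4}
  [9] u=0 | in 110 | out 110 | prev 100 | push {6,7}
  [10] u=3 | in 111 | out 111 | prev 110 | push {0}
  [11] u=5 | in 111 | out 111 | ==
  [12] u=4 | in 111 | out 000 | ==
  [13] u=6 | in 111 | out 001 | ==
  [14] u=7 | in 111 | out 111 | ==
  [15] u=0 | in 111 | out 111 | prev 110 | push {4,6,7}
  [16] u=4 | in 111 | out 000 | ==
  [17] u=6 | in 111 | out 001 | ==
  [18] u=7 | in 111 | out 111 | ==

Converged values:
  [0] 111
  [1] 111
  [2] 111
  [3] 111
  [4] 000
  [5] 111
  [6] 001
  [7] 111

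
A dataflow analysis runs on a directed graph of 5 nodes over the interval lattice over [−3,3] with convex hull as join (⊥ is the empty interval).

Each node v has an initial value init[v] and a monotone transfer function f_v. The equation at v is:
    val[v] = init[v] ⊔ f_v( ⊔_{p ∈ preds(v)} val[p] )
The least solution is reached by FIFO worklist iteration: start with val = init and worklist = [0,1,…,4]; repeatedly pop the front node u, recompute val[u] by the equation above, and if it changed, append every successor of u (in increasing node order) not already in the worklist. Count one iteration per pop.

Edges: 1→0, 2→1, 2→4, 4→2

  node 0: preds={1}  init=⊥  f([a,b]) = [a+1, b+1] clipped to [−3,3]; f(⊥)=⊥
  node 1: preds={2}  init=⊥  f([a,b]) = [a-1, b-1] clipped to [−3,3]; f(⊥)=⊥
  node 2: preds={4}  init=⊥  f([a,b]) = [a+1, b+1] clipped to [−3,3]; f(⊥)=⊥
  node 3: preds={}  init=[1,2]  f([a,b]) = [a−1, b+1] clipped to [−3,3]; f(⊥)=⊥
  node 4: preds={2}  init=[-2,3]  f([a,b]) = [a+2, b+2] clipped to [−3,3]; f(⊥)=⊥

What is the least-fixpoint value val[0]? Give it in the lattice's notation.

[-1,3]

Iteration log — 7 steps:
  step 1. node 0  ⊔preds=⊥  new=⊥  stable
  step 2. node 1  ⊔preds=⊥  new=⊥  stable
  step 3. node 2  ⊔preds=[-2,3]  new=[-1,3]  old=⊥  +wl: 1
  step 4. node 3  ⊔preds=⊥  new=[1,2]  stable
  step 5. node 4  ⊔preds=[-1,3]  new=[-2,3]  stable
  step 6. node 1  ⊔preds=[-1,3]  new=[-2,2]  old=⊥  +wl: 0
  step 7. node 0  ⊔preds=[-2,2]  new=[-1,3]  old=⊥  +wl: 

Least fixpoint reached:
  node 0: [-1,3]
  node 1: [-2,2]
  node 2: [-1,3]
  node 3: [1,2]
  node 4: [-2,3]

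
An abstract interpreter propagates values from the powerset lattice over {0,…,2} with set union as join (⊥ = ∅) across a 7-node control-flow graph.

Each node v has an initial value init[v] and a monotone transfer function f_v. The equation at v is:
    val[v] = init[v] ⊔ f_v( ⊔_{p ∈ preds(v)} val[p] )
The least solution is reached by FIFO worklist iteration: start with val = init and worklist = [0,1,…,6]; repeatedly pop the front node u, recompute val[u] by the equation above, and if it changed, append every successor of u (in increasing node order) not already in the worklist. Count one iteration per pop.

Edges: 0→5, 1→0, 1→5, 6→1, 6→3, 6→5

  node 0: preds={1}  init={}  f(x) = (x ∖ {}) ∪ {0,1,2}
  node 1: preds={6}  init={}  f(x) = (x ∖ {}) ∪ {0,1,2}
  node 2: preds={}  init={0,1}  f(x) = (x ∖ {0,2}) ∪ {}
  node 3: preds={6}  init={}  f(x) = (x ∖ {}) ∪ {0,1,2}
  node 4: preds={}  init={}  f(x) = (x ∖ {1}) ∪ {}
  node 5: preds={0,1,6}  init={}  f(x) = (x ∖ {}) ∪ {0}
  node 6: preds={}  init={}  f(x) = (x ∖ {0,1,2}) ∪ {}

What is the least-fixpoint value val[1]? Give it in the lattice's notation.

Iteration log — 8 steps:
  step 1. node 0  ⊔preds={}  new={0,1,2}  old={}  +wl: 
  step 2. node 1  ⊔preds={}  new={0,1,2}  old={}  +wl: 0
  step 3. node 2  ⊔preds={}  new={0,1}  stable
  step 4. node 3  ⊔preds={}  new={0,1,2}  old={}  +wl: 
  step 5. node 4  ⊔preds={}  new={}  stable
  step 6. node 5  ⊔preds={0,1,2}  new={0,1,2}  old={}  +wl: 
  step 7. node 6  ⊔preds={}  new={}  stable
  step 8. node 0  ⊔preds={0,1,2}  new={0,1,2}  stable

Least fixpoint reached:
  node 0: {0,1,2}
  node 1: {0,1,2}
  node 2: {0,1}
  node 3: {0,1,2}
  node 4: {}
  node 5: {0,1,2}
  node 6: {}

{0,1,2}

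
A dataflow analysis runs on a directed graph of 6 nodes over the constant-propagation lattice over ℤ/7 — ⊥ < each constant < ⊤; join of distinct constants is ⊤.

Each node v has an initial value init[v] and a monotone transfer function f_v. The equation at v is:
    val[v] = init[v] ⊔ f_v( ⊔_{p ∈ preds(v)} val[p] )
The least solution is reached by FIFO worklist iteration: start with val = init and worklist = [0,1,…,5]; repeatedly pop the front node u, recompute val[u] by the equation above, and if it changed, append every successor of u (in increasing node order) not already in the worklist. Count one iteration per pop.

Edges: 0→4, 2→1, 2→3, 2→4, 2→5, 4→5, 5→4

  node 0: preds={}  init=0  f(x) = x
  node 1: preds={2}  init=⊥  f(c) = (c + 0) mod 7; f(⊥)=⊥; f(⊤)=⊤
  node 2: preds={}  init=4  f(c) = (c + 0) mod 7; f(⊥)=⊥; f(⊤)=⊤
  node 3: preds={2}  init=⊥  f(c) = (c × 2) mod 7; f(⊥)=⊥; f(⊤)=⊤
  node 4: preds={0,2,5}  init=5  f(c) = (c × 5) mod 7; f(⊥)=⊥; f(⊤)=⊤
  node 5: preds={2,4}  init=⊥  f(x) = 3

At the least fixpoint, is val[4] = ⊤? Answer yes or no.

Iteration log — 7 steps:
  step 1. node 0  ⊔preds=⊥  new=0  stable
  step 2. node 1  ⊔preds=4  new=4  old=⊥  +wl: 
  step 3. node 2  ⊔preds=⊥  new=4  stable
  step 4. node 3  ⊔preds=4  new=1  old=⊥  +wl: 
  step 5. node 4  ⊔preds=⊤  new=⊤  old=5  +wl: 
  step 6. node 5  ⊔preds=⊤  new=3  old=⊥  +wl: 4
  step 7. node 4  ⊔preds=⊤  new=⊤  stable

Least fixpoint reached:
  node 0: 0
  node 1: 4
  node 2: 4
  node 3: 1
  node 4: ⊤
  node 5: 3

yes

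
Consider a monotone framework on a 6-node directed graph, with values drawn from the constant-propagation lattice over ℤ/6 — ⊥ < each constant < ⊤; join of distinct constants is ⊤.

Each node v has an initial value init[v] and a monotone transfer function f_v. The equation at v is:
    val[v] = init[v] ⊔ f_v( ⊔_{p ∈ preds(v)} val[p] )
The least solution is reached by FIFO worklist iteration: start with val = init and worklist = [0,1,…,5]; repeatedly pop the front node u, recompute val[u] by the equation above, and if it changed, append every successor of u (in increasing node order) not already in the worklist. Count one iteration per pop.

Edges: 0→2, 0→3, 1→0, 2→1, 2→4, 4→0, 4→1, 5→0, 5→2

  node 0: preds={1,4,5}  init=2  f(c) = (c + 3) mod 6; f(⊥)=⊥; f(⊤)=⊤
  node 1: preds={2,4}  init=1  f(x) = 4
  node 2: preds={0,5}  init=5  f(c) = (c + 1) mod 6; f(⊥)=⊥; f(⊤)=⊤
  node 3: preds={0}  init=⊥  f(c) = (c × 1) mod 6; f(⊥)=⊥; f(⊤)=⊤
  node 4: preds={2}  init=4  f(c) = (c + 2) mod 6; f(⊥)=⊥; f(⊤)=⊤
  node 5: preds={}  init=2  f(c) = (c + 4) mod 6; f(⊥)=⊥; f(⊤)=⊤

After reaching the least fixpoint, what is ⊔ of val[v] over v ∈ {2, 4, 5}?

Trace (8 dequeues):
  [1] u=0 | in ⊤ | out ⊤ | prev 2 | push {}
  [2] u=1 | in ⊤ | out ⊤ | prev 1 | push {0}
  [3] u=2 | in ⊤ | out ⊤ | prev 5 | push {1}
  [4] u=3 | in ⊤ | out ⊤ | prev ⊥ | push {}
  [5] u=4 | in ⊤ | out ⊤ | prev 4 | push {}
  [6] u=5 | in ⊥ | out 2 | ==
  [7] u=0 | in ⊤ | out ⊤ | ==
  [8] u=1 | in ⊤ | out ⊤ | ==

Converged values:
  [0] ⊤
  [1] ⊤
  [2] ⊤
  [3] ⊤
  [4] ⊤
  [5] 2

⊤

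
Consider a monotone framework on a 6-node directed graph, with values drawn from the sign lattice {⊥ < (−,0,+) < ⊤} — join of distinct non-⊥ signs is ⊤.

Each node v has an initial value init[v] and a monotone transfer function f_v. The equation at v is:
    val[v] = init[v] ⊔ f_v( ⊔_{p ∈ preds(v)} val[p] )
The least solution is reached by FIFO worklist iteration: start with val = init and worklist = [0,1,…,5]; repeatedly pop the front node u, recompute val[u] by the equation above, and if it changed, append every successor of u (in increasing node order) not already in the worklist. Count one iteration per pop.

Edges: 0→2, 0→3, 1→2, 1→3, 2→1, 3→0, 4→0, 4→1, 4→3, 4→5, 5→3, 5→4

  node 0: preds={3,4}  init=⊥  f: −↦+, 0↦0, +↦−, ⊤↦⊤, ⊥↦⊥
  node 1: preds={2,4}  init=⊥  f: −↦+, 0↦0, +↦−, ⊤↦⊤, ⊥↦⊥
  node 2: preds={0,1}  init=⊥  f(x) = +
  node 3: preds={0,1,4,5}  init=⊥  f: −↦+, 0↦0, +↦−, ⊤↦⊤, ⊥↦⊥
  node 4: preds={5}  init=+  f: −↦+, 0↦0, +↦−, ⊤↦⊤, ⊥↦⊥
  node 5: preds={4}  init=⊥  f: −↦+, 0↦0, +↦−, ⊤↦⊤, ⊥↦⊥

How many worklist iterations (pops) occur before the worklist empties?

Trace (11 dequeues):
  [1] u=0 | in + | out − | prev ⊥ | push {}
  [2] u=1 | in + | out − | prev ⊥ | push {}
  [3] u=2 | in − | out + | prev ⊥ | push {1}
  [4] u=3 | in ⊤ | out ⊤ | prev ⊥ | push {0}
  [5] u=4 | in ⊥ | out + | ==
  [6] u=5 | in + | out − | prev ⊥ | push {3,4}
  [7] u=1 | in + | out − | ==
  [8] u=0 | in ⊤ | out ⊤ | prev − | push {2}
  [9] u=3 | in ⊤ | out ⊤ | ==
  [10] u=4 | in − | out + | ==
  [11] u=2 | in ⊤ | out + | ==

Converged values:
  [0] ⊤
  [1] −
  [2] +
  [3] ⊤
  [4] +
  [5] −

11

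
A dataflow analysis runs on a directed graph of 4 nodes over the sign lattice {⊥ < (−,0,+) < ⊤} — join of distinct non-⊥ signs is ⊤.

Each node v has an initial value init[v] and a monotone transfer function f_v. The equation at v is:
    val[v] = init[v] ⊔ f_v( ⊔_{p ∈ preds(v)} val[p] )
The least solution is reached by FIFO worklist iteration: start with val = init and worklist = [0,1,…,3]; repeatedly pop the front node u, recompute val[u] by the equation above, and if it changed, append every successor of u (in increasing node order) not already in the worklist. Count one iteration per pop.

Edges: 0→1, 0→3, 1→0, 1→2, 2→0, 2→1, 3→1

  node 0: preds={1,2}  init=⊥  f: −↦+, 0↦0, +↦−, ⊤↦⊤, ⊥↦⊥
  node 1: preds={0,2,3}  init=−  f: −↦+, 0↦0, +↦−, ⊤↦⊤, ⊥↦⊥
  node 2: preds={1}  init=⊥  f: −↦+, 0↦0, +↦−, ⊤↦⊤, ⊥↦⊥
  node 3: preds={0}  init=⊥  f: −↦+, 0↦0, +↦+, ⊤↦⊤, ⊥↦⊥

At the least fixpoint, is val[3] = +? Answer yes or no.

no

Worklist (11 pops):
  #1 pop 0: in=− → + (was ⊥); enqueue []
  #2 pop 1: in=+ → − (no change)
  #3 pop 2: in=− → + (was ⊥); enqueue [0,1]
  #4 pop 3: in=+ → + (was ⊥); enqueue []
  #5 pop 0: in=⊤ → ⊤ (was +); enqueue [3]
  #6 pop 1: in=⊤ → ⊤ (was −); enqueue [0,2]
  #7 pop 3: in=⊤ → ⊤ (was +); enqueue [1]
  #8 pop 0: in=⊤ → ⊤ (no change)
  #9 pop 2: in=⊤ → ⊤ (was +); enqueue [0]
  #10 pop 1: in=⊤ → ⊤ (no change)
  #11 pop 0: in=⊤ → ⊤ (no change)

Fixpoint:
  val[0] = ⊤
  val[1] = ⊤
  val[2] = ⊤
  val[3] = ⊤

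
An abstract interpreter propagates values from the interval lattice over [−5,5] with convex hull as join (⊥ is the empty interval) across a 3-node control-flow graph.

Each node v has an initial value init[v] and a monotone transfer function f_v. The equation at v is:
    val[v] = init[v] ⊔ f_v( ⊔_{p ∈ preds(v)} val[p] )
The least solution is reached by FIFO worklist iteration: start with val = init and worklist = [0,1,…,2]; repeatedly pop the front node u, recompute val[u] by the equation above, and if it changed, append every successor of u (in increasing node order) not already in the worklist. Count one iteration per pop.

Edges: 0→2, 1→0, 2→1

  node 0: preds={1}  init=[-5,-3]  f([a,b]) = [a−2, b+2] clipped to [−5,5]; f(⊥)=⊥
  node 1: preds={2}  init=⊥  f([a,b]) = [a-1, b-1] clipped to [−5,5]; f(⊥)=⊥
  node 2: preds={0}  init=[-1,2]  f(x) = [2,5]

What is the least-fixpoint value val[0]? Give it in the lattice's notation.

Worklist (8 pops):
  #1 pop 0: in=⊥ → [-5,-3] (no change)
  #2 pop 1: in=[-1,2] → [-2,1] (was ⊥); enqueue [0]
  #3 pop 2: in=[-5,-3] → [-1,5] (was [-1,2]); enqueue [1]
  #4 pop 0: in=[-2,1] → [-5,3] (was [-5,-3]); enqueue [2]
  #5 pop 1: in=[-1,5] → [-2,4] (was [-2,1]); enqueue [0]
  #6 pop 2: in=[-5,3] → [-1,5] (no change)
  #7 pop 0: in=[-2,4] → [-5,5] (was [-5,3]); enqueue [2]
  #8 pop 2: in=[-5,5] → [-1,5] (no change)

Fixpoint:
  val[0] = [-5,5]
  val[1] = [-2,4]
  val[2] = [-1,5]

[-5,5]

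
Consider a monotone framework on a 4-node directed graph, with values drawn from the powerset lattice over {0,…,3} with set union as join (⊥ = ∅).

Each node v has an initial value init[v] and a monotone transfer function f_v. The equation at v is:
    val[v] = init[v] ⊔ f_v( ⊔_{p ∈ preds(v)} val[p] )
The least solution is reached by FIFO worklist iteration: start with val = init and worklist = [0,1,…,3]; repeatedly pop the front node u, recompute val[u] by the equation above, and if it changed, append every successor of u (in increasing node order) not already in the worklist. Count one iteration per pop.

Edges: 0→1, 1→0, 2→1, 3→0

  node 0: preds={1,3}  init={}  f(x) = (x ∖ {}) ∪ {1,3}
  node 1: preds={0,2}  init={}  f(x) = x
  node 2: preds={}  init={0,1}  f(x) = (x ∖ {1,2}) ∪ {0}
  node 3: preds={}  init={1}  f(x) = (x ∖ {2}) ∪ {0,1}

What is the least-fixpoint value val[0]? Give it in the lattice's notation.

Worklist (6 pops):
  #1 pop 0: in={1} → {1,3} (was {}); enqueue []
  #2 pop 1: in={0,1,3} → {0,1,3} (was {}); enqueue [0]
  #3 pop 2: in={} → {0,1} (no change)
  #4 pop 3: in={} → {0,1} (was {1}); enqueue []
  #5 pop 0: in={0,1,3} → {0,1,3} (was {1,3}); enqueue [1]
  #6 pop 1: in={0,1,3} → {0,1,3} (no change)

Fixpoint:
  val[0] = {0,1,3}
  val[1] = {0,1,3}
  val[2] = {0,1}
  val[3] = {0,1}

{0,1,3}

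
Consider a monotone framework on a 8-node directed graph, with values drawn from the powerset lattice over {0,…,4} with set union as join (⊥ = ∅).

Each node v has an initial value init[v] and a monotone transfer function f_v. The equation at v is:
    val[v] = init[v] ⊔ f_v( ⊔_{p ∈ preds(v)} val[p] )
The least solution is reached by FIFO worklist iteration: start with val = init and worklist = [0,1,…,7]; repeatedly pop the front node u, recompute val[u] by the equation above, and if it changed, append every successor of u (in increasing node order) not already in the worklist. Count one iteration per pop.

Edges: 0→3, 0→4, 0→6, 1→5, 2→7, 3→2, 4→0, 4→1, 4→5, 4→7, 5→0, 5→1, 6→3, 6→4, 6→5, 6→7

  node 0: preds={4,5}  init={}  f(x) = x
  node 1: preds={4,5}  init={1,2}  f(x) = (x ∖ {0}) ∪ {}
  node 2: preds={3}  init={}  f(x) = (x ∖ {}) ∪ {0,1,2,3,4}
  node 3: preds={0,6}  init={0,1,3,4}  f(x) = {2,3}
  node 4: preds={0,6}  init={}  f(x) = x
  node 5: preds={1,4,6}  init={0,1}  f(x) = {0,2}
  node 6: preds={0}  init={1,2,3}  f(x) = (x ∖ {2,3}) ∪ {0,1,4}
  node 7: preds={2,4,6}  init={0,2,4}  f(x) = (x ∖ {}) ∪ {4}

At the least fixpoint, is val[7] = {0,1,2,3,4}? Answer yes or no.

Iteration log — 22 steps:
  step 1. node 0  ⊔preds={0,1}  new={0,1}  old={}  +wl: 
  step 2. node 1  ⊔preds={0,1}  new={1,2}  stable
  step 3. node 2  ⊔preds={0,1,3,4}  new={0,1,2,3,4}  old={}  +wl: 
  step 4. node 3  ⊔preds={0,1,2,3}  new={0,1,2,3,4}  old={0,1,3,4}  +wl: 2
  step 5. node 4  ⊔preds={0,1,2,3}  new={0,1,2,3}  old={}  +wl: 0,1
  step 6. node 5  ⊔preds={0,1,2,3}  new={0,1,2}  old={0,1}  +wl: 
  step 7. node 6  ⊔preds={0,1}  new={0,1,2,3,4}  old={1,2,3}  +wl: 3,4,5
  step 8. node 7  ⊔preds={0,1,2,3,4}  new={0,1,2,3,4}  old={0,2,4}  +wl: 
  step 9. node 2  ⊔preds={0,1,2,3,4}  new={0,1,2,3,4}  stable
  step 10. node 0  ⊔preds={0,1,2,3}  new={0,1,2,3}  old={0,1}  +wl: 6
  step 11. node 1  ⊔preds={0,1,2,3}  new={1,2,3}  old={1,2}  +wl: 
  step 12. node 3  ⊔preds={0,1,2,3,4}  new={0,1,2,3,4}  stable
  step 13. node 4  ⊔preds={0,1,2,3,4}  new={0,1,2,3,4}  old={0,1,2,3}  +wl: 0,1,7
  step 14. node 5  ⊔preds={0,1,2,3,4}  new={0,1,2}  stable
  step 15. node 6  ⊔preds={0,1,2,3}  new={0,1,2,3,4}  stable
  step 16. node 0  ⊔preds={0,1,2,3,4}  new={0,1,2,3,4}  old={0,1,2,3}  +wl: 3,4,6
  step 17. node 1  ⊔preds={0,1,2,3,4}  new={1,2,3,4}  old={1,2,3}  +wl: 5
  step 18. node 7  ⊔preds={0,1,2,3,4}  new={0,1,2,3,4}  stable
  step 19. node 3  ⊔preds={0,1,2,3,4}  new={0,1,2,3,4}  stable
  step 20. node 4  ⊔preds={0,1,2,3,4}  new={0,1,2,3,4}  stable
  step 21. node 6  ⊔preds={0,1,2,3,4}  new={0,1,2,3,4}  stable
  step 22. node 5  ⊔preds={0,1,2,3,4}  new={0,1,2}  stable

Least fixpoint reached:
  node 0: {0,1,2,3,4}
  node 1: {1,2,3,4}
  node 2: {0,1,2,3,4}
  node 3: {0,1,2,3,4}
  node 4: {0,1,2,3,4}
  node 5: {0,1,2}
  node 6: {0,1,2,3,4}
  node 7: {0,1,2,3,4}

yes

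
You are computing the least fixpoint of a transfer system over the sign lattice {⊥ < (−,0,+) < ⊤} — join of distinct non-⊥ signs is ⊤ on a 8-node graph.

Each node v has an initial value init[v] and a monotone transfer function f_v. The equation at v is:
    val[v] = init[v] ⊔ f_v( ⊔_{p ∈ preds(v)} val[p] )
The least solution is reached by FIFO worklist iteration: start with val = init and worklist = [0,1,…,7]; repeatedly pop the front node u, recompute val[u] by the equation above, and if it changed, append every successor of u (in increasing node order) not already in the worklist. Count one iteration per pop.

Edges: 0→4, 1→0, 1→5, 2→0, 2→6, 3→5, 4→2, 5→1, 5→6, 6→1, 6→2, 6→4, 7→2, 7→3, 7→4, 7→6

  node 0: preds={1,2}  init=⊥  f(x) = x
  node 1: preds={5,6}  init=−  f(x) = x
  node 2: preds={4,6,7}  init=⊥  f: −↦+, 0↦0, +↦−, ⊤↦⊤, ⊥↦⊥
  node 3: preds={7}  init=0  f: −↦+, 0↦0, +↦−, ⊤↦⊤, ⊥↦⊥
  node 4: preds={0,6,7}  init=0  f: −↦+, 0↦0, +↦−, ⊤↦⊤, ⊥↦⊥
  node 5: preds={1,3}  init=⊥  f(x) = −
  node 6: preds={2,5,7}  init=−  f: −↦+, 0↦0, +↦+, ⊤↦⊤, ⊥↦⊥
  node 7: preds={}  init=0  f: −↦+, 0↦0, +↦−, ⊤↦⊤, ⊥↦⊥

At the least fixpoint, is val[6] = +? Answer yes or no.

Worklist (14 pops):
  #1 pop 0: in=− → − (was ⊥); enqueue []
  #2 pop 1: in=− → − (no change)
  #3 pop 2: in=⊤ → ⊤ (was ⊥); enqueue [0]
  #4 pop 3: in=0 → 0 (no change)
  #5 pop 4: in=⊤ → ⊤ (was 0); enqueue [2]
  #6 pop 5: in=⊤ → − (was ⊥); enqueue [1]
  #7 pop 6: in=⊤ → ⊤ (was −); enqueue [4]
  #8 pop 7: in=⊥ → 0 (no change)
  #9 pop 0: in=⊤ → ⊤ (was −); enqueue []
  #10 pop 2: in=⊤ → ⊤ (no change)
  #11 pop 1: in=⊤ → ⊤ (was −); enqueue [0,5]
  #12 pop 4: in=⊤ → ⊤ (no change)
  #13 pop 0: in=⊤ → ⊤ (no change)
  #14 pop 5: in=⊤ → − (no change)

Fixpoint:
  val[0] = ⊤
  val[1] = ⊤
  val[2] = ⊤
  val[3] = 0
  val[4] = ⊤
  val[5] = −
  val[6] = ⊤
  val[7] = 0

no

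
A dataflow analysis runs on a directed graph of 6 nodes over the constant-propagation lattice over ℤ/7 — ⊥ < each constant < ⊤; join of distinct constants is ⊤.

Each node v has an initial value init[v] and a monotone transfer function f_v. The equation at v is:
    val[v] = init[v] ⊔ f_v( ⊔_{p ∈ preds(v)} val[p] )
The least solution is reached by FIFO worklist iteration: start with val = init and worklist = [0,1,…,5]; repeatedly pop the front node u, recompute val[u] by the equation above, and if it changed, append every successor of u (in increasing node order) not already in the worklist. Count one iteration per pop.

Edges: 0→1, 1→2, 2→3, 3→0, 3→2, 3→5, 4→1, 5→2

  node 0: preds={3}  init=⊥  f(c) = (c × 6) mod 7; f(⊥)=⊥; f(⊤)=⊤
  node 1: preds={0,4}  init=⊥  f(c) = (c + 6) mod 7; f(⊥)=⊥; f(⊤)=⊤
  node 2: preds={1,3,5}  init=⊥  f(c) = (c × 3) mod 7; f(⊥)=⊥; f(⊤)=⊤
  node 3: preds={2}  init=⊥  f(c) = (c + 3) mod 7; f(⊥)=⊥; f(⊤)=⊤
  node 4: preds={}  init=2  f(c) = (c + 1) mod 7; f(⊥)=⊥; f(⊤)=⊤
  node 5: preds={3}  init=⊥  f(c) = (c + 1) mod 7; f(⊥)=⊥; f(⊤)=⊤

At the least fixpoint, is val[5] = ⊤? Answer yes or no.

yes

Iteration log — 15 steps:
  step 1. node 0  ⊔preds=⊥  new=⊥  stable
  step 2. node 1  ⊔preds=2  new=1  old=⊥  +wl: 
  step 3. node 2  ⊔preds=1  new=3  old=⊥  +wl: 
  step 4. node 3  ⊔preds=3  new=6  old=⊥  +wl: 0,2
  step 5. node 4  ⊔preds=⊥  new=2  stable
  step 6. node 5  ⊔preds=6  new=0  old=⊥  +wl: 
  step 7. node 0  ⊔preds=6  new=1  old=⊥  +wl: 1
  step 8. node 2  ⊔preds=⊤  new=⊤  old=3  +wl: 3
  step 9. node 1  ⊔preds=⊤  new=⊤  old=1  +wl: 2
  step 10. node 3  ⊔preds=⊤  new=⊤  old=6  +wl: 0,5
  step 11. node 2  ⊔preds=⊤  new=⊤  stable
  step 12. node 0  ⊔preds=⊤  new=⊤  old=1  +wl: 1
  step 13. node 5  ⊔preds=⊤  new=⊤  old=0  +wl: 2
  step 14. node 1  ⊔preds=⊤  new=⊤  stable
  step 15. node 2  ⊔preds=⊤  new=⊤  stable

Least fixpoint reached:
  node 0: ⊤
  node 1: ⊤
  node 2: ⊤
  node 3: ⊤
  node 4: 2
  node 5: ⊤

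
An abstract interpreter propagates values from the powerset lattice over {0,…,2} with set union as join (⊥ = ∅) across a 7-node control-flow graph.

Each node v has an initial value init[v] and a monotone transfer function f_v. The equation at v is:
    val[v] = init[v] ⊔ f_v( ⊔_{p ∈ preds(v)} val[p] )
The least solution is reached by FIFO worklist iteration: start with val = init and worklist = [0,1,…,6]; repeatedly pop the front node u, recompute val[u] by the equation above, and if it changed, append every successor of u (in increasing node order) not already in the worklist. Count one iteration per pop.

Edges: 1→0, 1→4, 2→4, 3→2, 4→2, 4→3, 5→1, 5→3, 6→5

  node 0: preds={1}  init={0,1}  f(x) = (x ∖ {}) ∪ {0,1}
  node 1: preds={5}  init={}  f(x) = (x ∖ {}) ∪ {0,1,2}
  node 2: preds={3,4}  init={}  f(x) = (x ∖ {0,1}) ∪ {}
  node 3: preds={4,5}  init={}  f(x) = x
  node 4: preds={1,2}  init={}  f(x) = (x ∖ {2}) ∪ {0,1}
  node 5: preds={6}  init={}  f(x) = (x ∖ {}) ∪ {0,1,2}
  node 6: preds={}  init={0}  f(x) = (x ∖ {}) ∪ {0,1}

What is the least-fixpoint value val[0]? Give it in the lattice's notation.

Worklist (14 pops):
  #1 pop 0: in={} → {0,1} (no change)
  #2 pop 1: in={} → {0,1,2} (was {}); enqueue [0]
  #3 pop 2: in={} → {} (no change)
  #4 pop 3: in={} → {} (no change)
  #5 pop 4: in={0,1,2} → {0,1} (was {}); enqueue [2,3]
  #6 pop 5: in={0} → {0,1,2} (was {}); enqueue [1]
  #7 pop 6: in={} → {0,1} (was {0}); enqueue [5]
  #8 pop 0: in={0,1,2} → {0,1,2} (was {0,1}); enqueue []
  #9 pop 2: in={0,1} → {} (no change)
  #10 pop 3: in={0,1,2} → {0,1,2} (was {}); enqueue [2]
  #11 pop 1: in={0,1,2} → {0,1,2} (no change)
  #12 pop 5: in={0,1} → {0,1,2} (no change)
  #13 pop 2: in={0,1,2} → {2} (was {}); enqueue [4]
  #14 pop 4: in={0,1,2} → {0,1} (no change)

Fixpoint:
  val[0] = {0,1,2}
  val[1] = {0,1,2}
  val[2] = {2}
  val[3] = {0,1,2}
  val[4] = {0,1}
  val[5] = {0,1,2}
  val[6] = {0,1}

{0,1,2}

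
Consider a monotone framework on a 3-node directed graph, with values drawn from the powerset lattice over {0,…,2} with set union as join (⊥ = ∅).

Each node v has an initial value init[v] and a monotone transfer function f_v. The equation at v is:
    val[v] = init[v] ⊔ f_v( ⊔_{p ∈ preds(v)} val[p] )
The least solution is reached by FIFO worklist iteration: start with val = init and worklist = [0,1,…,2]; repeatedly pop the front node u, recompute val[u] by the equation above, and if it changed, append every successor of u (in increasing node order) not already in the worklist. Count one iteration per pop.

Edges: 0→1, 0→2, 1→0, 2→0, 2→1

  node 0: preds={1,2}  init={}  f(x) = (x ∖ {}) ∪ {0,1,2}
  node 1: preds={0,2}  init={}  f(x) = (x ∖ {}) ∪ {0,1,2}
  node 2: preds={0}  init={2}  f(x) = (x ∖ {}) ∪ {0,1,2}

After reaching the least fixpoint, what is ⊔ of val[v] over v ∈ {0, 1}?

{0,1,2}

Worklist (5 pops):
  #1 pop 0: in={2} → {0,1,2} (was {}); enqueue []
  #2 pop 1: in={0,1,2} → {0,1,2} (was {}); enqueue [0]
  #3 pop 2: in={0,1,2} → {0,1,2} (was {2}); enqueue [1]
  #4 pop 0: in={0,1,2} → {0,1,2} (no change)
  #5 pop 1: in={0,1,2} → {0,1,2} (no change)

Fixpoint:
  val[0] = {0,1,2}
  val[1] = {0,1,2}
  val[2] = {0,1,2}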